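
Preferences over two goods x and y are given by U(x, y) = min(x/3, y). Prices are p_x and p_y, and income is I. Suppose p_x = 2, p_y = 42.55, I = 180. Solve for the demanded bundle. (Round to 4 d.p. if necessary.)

Leontief preferences: the optimum is at the kink where x/3 = y/1, i.e. y = (1/3)·x.
Budget: p_x·x + p_y·(1/3)·x = I, so (3·p_x + p_y)·x = 3·I.
Demand: x*(p_x,p_y,I) = 3·I/(3·p_x + p_y), y* = I/(3·p_x + p_y).
Here 3·2 + 42.55 = 48.55, giving x* = 11.1226 and y* = 3.7075.

x* = 11.1226, y* = 3.7075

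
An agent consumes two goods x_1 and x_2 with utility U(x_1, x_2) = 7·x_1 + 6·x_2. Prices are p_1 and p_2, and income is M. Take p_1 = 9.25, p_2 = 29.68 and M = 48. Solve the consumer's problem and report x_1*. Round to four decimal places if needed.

x_1 gives more utility per dollar, so spend all income on x_1: x_1* = M/p_1, x_2* = 0.
Numerically: x_1* = 5.1892, x_2* = 0.

x_1* = 5.1892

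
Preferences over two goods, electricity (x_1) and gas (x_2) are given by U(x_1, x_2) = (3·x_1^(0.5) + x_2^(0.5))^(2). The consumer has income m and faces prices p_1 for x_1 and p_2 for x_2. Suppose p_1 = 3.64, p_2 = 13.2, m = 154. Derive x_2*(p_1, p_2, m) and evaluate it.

MRS = MU_x_1/MU_x_2 = 3·(x_2/x_1)^(0.5). Set equal to p_1/p_2.
Solve for the ratio: x_2/x_1 = [(1/3)·p_1/p_2]^(2).
With the ratio pinned down, the budget gives x_1* = m/(p_1 + p_2·(x_2/x_1)) and x_2* = (x_2/x_1)·x_1*.
Numerically x_2/x_1 = 0.008449, so x_1* = 154/(3.64 + 13.2·0.008449) = 41.0499 and x_2* = 0.008449·41.0499 = 0.3468.

x_2* = 0.3468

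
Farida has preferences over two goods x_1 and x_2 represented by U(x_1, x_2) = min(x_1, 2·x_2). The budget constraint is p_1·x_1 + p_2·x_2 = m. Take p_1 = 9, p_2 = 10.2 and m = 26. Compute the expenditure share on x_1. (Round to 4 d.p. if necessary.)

share on x_1 = 0.6383

Leontief preferences: the optimum is at the kink where x_1/2 = x_2/1, i.e. x_2 = (1/2)·x_1.
Budget: p_1·x_1 + p_2·(1/2)·x_1 = m, so (2·p_1 + p_2)·x_1 = 2·m.
Demand: x_1*(p_1,p_2,m) = 2·m/(2·p_1 + p_2), x_2* = m/(2·p_1 + p_2).
Here 2·9 + 10.2 = 28.2, giving x_1* = 1.844 and x_2* = 0.922.
Expenditure on x_1: 9·1.844 = 16.5957; share = 0.6383.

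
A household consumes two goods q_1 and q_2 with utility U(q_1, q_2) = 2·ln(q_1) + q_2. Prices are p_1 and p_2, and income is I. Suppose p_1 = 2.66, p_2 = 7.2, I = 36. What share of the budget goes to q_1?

share on q_1 = 0.4

Set MRS = p_1/p_2: (2/q_1)/1 = p_1/p_2.
So q_1*(p_1,p_2) = 2·p_2/p_1, independent of income; and q_2* = (I − 2·p_2)/p_2.
At the given prices: q_1* = 2·7.2/2.66 = 5.4135, and q_2* = 3.
Expenditure on q_1: 2.66·5.4135 = 14.4; share = 0.4.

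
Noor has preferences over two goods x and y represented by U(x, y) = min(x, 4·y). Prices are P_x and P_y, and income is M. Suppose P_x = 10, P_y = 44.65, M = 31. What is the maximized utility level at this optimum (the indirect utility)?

Leontief preferences: the optimum is at the kink where x/4 = y/1, i.e. y = (1/4)·x.
Budget: P_x·x + P_y·(1/4)·x = M, so (4·P_x + P_y)·x = 4·M.
Demand: x*(P_x,P_y,M) = 4·M/(4·P_x + P_y), y* = M/(4·P_x + P_y).
Here 4·10 + 44.65 = 84.65, giving x* = 1.4649 and y* = 0.3662.
Utility at the optimum: U(1.4649, 0.3662) = 1.4649.

V = 1.4649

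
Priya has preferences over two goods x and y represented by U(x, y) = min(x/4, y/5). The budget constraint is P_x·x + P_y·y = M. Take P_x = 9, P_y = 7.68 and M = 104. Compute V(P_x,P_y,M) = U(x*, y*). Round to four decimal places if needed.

V = 1.3978

With perfect complements, no substitution: consume in ratio x:y = 4:5.
Budget: P_x·x + P_y·(5/4)·x = M, so (4·P_x + 5·P_y)·x = 4·M.
Demand: x*(P_x,P_y,M) = 4·M/(4·P_x + 5·P_y), y* = 5·M/(4·P_x + 5·P_y).
Here 4·9 + 5·7.68 = 74.4, giving x* = 5.5914 and y* = 6.9892.
Utility at the optimum: U(5.5914, 6.9892) = 1.3978.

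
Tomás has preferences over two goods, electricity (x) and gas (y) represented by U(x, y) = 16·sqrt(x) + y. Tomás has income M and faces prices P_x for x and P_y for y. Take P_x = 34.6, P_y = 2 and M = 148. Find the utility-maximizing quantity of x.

x* = 0.2138

Thus x* = (8·P_y/P_x)² — independent of M — with the rest of income spent on y.
Plugging in: x* = (8·2/34.6)² = 0.2138.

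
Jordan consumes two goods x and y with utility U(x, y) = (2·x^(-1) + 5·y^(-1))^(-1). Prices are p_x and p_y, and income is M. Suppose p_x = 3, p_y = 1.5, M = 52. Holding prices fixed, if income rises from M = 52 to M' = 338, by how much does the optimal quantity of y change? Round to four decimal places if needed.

Δy* = 100.6461

From the CES first-order condition, (2/5)·(y/x)^(2) = p_x/p_y.
Hence y/x = ((5/2)·p_x/p_y)^(1/(2)), i.e. raised to the 0.5 power.
Substitute y = (y/x)·x into the budget: x* = M/(p_x + p_y·(y/x)).
Numerically y/x = 2.236068, so x* = 52/(3 + 1.5·2.236068) = 8.1837 and y* = 2.236068·8.1837 = 18.2993.
At M' = 338: y* = 118.9454. Change: 118.9454 − 18.2993 = 100.6461.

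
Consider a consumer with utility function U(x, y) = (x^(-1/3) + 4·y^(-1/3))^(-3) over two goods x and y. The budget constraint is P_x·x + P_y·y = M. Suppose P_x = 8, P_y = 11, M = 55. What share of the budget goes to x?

MU_x ∝ x^(-4/3), MU_y ∝ 4·y^(-4/3), so MRS = (1/4)·(y/x)^(4/3) = P_x/P_y.
Solve for the ratio: y/x = [4·P_x/P_y]^(0.75).
Substitute y = (y/x)·x into the budget: x* = M/(P_x + P_y·(y/x)).
Numerically y/x = 2.227501, so x* = 55/(8 + 11·2.227501) = 1.6922 and y* = 2.227501·1.6922 = 3.7693.
Expenditure on x: 8·1.6922 = 13.5374; share = 0.2461.

share on x = 0.2461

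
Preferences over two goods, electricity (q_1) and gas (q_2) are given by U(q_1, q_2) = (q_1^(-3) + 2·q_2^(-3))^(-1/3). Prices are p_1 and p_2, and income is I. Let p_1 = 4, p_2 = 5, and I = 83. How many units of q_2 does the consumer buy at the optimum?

q_2* = 9.7002

MRS = MU_q_1/MU_q_2 = (1/2)·(q_2/q_1)^(4). Set equal to p_1/p_2.
Hence q_2/q_1 = (2·p_1/p_2)^(1/(4)), i.e. raised to the 0.25 power.
With the ratio pinned down, the budget gives q_1* = I/(p_1 + p_2·(q_2/q_1)) and q_2* = (q_2/q_1)·q_1*.
Numerically q_2/q_1 = 1.124683, so q_1* = 83/(4 + 5·1.124683) = 8.6248 and q_2* = 1.124683·8.6248 = 9.7002.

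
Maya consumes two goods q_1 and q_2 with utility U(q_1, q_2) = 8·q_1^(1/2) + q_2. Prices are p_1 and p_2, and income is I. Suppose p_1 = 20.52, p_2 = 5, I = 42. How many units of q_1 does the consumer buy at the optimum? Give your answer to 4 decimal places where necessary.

q_1* = 0.95

Thus q_1* = (4·p_2/p_1)² — independent of I — with the rest of income spent on q_2.
Plugging in: q_1* = (4·5/20.52)² = 0.95.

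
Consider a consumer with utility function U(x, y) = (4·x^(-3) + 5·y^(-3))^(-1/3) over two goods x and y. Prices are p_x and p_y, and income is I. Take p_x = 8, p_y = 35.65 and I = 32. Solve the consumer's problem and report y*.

From the CES first-order condition, (4/5)·(y/x)^(4) = p_x/p_y.
Hence y/x = ((5/4)·p_x/p_y)^(1/(4)), i.e. raised to the 0.25 power.
Substitute y = (y/x)·x into the budget: x* = I/(p_x + p_y·(y/x)).
Numerically y/x = 0.727755, so x* = 32/(8 + 35.65·0.727755) = 0.9427 and y* = 0.727755·0.9427 = 0.6861.

y* = 0.6861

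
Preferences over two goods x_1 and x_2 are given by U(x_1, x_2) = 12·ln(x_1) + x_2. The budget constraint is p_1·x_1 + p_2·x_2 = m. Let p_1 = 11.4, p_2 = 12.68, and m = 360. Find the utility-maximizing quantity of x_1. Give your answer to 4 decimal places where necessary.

x_1* = 13.3474

MU_x_1 = 12/x_1, MU_x_2 = 1. Tangency: 12/x_1 = p_1/p_2.
So x_1*(p_1,p_2) = 12·p_2/p_1, independent of income; and x_2* = (m − 12·p_2)/p_2.
At the given prices: x_1* = 12·12.68/11.4 = 13.3474.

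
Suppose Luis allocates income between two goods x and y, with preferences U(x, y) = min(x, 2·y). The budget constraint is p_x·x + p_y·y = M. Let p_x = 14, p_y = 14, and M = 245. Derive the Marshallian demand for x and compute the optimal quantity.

x* = 11.6667

Here 2·14 + 14 = 42, giving x* = 11.6667.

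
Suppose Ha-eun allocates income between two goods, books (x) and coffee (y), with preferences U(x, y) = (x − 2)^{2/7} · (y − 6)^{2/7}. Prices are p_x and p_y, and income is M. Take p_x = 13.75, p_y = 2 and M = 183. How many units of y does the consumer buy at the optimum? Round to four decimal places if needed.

y* = 41.875

MRS = (y−6)/(x−2). Tangency with p_x/p_y gives y−6 = (p_x/p_y)·(x−2).
After buying the subsistence bundle (2, 6), a share 0.5 of the remaining income goes to x: x* = 2 + 0.5·(M − 2p_x − 6p_y)/p_x.
Discretionary income = 183 − 2·13.75 − 6·2 = 143.5; y* = 6 + 0.5·143.5/2 = 41.875.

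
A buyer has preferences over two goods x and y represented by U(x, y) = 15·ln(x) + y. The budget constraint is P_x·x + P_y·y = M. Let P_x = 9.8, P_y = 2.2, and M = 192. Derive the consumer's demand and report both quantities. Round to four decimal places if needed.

MU_x = 15/x, MU_y = 1. Tangency: 15/x = P_x/P_y.
So x*(P_x,P_y) = 15·P_y/P_x, independent of income; and y* = (M − 15·P_y)/P_y.
At the given prices: x* = 15·2.2/9.8 = 3.3673, and y* = 72.2727.

x* = 3.3673, y* = 72.2727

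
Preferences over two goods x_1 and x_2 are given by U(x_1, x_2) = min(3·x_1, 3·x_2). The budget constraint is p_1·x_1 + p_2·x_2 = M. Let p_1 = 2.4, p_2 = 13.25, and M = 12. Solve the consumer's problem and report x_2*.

x_2* = 0.7668

Demand: x_1*(p_1,p_2,M) = 3·M/(3·p_1 + 3·p_2), x_2* = 3·M/(3·p_1 + 3·p_2).
Here 3·2.4 + 3·13.25 = 46.95, giving x_2* = 0.7668.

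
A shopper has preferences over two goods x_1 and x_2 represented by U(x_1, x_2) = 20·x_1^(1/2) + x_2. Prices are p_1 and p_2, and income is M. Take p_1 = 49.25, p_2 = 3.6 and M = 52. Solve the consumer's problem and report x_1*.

x_1* = 0.5343

Set MRS = p_1/p_2: 10·x_1^(−1/2) = p_1/p_2.
Solve: √x_1 = 10·p_2/p_1, so x_1*(p_1,p_2) = (10·p_2/p_1)², and x_2* = (M − p_1·x_1*)/p_2.
Plugging in: x_1* = (10·3.6/49.25)² = 0.5343.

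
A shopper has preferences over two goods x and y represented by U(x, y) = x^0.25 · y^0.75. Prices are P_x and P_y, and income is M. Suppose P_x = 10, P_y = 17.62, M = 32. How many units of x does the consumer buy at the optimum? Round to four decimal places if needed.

At P_x=10, P_y=17.62, M=32: x* = 0.25·32/10 = 0.8.

x* = 0.8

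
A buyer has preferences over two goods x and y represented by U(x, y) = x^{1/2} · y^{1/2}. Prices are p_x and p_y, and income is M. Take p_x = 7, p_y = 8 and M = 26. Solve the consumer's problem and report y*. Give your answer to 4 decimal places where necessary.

The MRS is y/x. Set MRS = p_x/p_y.
So 0.5·p_y·y = 0.5·p_x·x; combined with the budget, a share 0.5 of income goes to x.
Demand: x*(p_x,p_y,M) = 0.5·M/p_x and y* = 0.5·M/p_y.
At p_x=7, p_y=8, M=26: y* = 0.5·26/8 = 1.625.

y* = 1.625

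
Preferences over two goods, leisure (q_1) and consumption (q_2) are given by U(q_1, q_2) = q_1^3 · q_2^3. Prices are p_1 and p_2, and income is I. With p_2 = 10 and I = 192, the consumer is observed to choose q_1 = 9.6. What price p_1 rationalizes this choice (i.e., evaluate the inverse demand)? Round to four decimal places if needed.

Tangency: MRS = q_2/q_1 = p_1/p_2.
So 3·p_2·q_2 = 3·p_1·q_1; combined with the budget, a share 0.5 of income goes to q_1.
Demand: q_1*(p_1,p_2,I) = 0.5·I/p_1 and q_2* = 0.5·I/p_2.
Set q_1* = 9.6 in the demand function and solve for p_1: p_1 = 10.

p_1 = 10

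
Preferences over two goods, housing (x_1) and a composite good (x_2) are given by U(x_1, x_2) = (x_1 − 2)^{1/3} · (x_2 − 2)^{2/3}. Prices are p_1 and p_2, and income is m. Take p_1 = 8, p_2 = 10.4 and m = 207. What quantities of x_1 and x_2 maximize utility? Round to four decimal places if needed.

x_1* = 9.0917, x_2* = 12.9103

Let x_1' = x_1−2, x_2' = x_2−2. MRS = (1/2)·x_2'/x_1' = p_1/p_2.
Substituting into the budget: x_1* = 2 + 1/3·(m − 2·p_1 − 2·p_2)/p_1, and x_2* = 2 + 2/3·(…)/p_2.
Discretionary income = 207 − 2·8 − 2·10.4 = 170.2; x_1* = 2 + 1/3·170.2/8 = 9.0917; x_2* = 2 + 2/3·170.2/10.4 = 12.9103.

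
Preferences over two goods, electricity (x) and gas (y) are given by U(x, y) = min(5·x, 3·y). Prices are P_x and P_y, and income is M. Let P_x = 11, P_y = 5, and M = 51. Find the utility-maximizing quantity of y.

Leontief preferences: the optimum is at the kink where x/3 = y/5, i.e. y = (5/3)·x.
Budget: P_x·x + P_y·(5/3)·x = M, so (3·P_x + 5·P_y)·x = 3·M.
Demand: x*(P_x,P_y,M) = 3·M/(3·P_x + 5·P_y), y* = 5·M/(3·P_x + 5·P_y).
Here 3·11 + 5·5 = 58, giving y* = 4.3966.

y* = 4.3966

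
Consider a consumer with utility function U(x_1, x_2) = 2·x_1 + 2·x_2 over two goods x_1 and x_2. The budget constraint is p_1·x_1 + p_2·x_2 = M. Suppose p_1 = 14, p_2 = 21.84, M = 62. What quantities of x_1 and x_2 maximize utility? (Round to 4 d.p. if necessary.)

Linear utility — the consumer picks whichever good has higher MU/price: 2/14 = 0.1429 vs 2/21.84 = 0.0916.
x_1 gives more utility per dollar, so spend all income on x_1: x_1* = M/p_1, x_2* = 0.
Numerically: x_1* = 4.4286, x_2* = 0.

x_1* = 4.4286, x_2* = 0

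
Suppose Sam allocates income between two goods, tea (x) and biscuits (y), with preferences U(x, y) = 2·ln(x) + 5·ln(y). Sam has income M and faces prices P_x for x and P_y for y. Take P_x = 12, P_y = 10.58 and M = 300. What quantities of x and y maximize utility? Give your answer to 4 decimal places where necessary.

x* = 7.1429, y* = 20.2538

Demand: x*(P_x,P_y,M) = 2/7·M/P_x and y* = 5/7·M/P_y.
At P_x=12, P_y=10.58, M=300: x* = 2/7·300/12 = 7.1429, y* = 20.2538.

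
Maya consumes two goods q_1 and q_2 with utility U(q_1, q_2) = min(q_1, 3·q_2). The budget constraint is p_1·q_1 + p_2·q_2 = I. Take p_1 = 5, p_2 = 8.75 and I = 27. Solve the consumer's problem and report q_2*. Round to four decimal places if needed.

With perfect complements, no substitution: consume in ratio q_1:q_2 = 3:1.
Budget: p_1·q_1 + p_2·(1/3)·q_1 = I, so (3·p_1 + p_2)·q_1 = 3·I.
Demand: q_1*(p_1,p_2,I) = 3·I/(3·p_1 + p_2), q_2* = I/(3·p_1 + p_2).
Here 3·5 + 8.75 = 23.75, giving q_2* = 1.1368.

q_2* = 1.1368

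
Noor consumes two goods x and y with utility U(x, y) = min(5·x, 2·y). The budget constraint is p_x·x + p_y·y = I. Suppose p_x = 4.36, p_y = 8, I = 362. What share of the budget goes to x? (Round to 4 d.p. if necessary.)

share on x = 0.179

With perfect complements, no substitution: consume in ratio x:y = 2:5.
Budget: p_x·x + p_y·(5/2)·x = I, so (2·p_x + 5·p_y)·x = 2·I.
Demand: x*(p_x,p_y,I) = 2·I/(2·p_x + 5·p_y), y* = 5·I/(2·p_x + 5·p_y).
Here 2·4.36 + 5·8 = 48.72, giving x* = 14.8604 and y* = 37.1511.
Expenditure on x: 4.36·14.8604 = 64.7915; share = 0.179.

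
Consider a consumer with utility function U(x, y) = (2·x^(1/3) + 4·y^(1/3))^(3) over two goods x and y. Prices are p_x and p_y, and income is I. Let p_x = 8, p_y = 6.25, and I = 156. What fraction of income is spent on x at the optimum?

From the CES first-order condition, (1/2)·(y/x)^(2/3) = p_x/p_y.
Solve for the ratio: y/x = [2·p_x/p_y]^(1.5).
With the ratio pinned down, the budget gives x* = I/(p_x + p_y·(y/x)) and y* = (y/x)·x*.
Numerically y/x = 4.096, so x* = 156/(8 + 6.25·4.096) = 4.6429 and y* = 4.096·4.6429 = 19.0171.
Expenditure on x: 8·4.6429 = 37.1429; share = 0.2381.

share on x = 0.2381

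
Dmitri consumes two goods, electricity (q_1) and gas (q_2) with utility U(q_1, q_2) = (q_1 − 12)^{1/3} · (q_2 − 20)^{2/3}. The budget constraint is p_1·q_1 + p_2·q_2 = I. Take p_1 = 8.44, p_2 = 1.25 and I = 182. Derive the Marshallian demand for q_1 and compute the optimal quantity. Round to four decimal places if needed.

MRS = (1/2)·(q_2−20)/(q_1−12). Tangency with p_1/p_2 gives q_2−20 = 2·(p_1/p_2)·(q_1−12).
After buying the subsistence bundle (12, 20), a share 1/3 of the remaining income goes to q_1: q_1* = 12 + 1/3·(I − 12p_1 − 20p_2)/p_1.
Discretionary income = 182 − 12·8.44 − 20·1.25 = 55.72; q_1* = 12 + 1/3·55.72/8.44 = 14.2006.

q_1* = 14.2006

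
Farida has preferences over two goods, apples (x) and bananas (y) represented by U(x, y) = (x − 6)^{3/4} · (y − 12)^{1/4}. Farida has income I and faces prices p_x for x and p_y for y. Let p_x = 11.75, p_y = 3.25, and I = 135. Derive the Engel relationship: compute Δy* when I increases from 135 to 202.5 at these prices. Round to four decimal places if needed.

Let x' = x−6, y' = y−12. MRS = 3·y'/x' = p_x/p_y.
Substituting into the budget: x* = 6 + 0.75·(I − 6·p_x − 12·p_y)/p_x, and y* = 12 + 0.25·(…)/p_y.
Discretionary income = 135 − 6·11.75 − 12·3.25 = 25.5; y* = 12 + 0.25·25.5/3.25 = 13.9615.
At I' = 202.5: y* = 19.1538. Change: 19.1538 − 13.9615 = 5.1923.

Δy* = 5.1923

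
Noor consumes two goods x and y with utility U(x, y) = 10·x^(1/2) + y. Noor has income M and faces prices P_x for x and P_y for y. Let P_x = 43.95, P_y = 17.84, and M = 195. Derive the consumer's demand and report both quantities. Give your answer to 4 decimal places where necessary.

x* = 4.1192, y* = 0.7826

MU_x = 5/√x, MU_y = 1. Tangency: 5/√x = P_x/P_y.
Solve: √x = 5·P_y/P_x, so x*(P_x,P_y) = (5·P_y/P_x)², and y* = (M − P_x·x*)/P_y.
Plugging in: x* = (5·17.84/43.95)² = 4.1192, y* = 0.7826.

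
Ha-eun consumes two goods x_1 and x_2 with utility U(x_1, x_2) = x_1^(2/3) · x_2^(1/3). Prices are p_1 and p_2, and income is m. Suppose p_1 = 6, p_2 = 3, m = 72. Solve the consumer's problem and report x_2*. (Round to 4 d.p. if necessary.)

x_2* = 8

Tangency: MRS = 2·x_2/x_1 = p_1/p_2.
So 2/3·p_2·x_2 = 1/3·p_1·x_1; combined with the budget, a share 2/3 of income goes to x_1.
Demand: x_1*(p_1,p_2,m) = 2/3·m/p_1 and x_2* = 1/3·m/p_2.
At p_1=6, p_2=3, m=72: x_2* = 1/3·72/3 = 8.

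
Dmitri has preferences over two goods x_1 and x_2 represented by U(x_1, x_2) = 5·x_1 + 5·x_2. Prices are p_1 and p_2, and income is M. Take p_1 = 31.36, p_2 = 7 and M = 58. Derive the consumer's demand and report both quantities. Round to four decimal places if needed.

Linear utility — the consumer picks whichever good has higher MU/price: 5/31.36 = 0.1594 vs 5/7 = 0.7143.
x_2 gives more utility per dollar, so spend all income on x_2: x_2* = M/p_2, x_1* = 0.
Numerically: x_1* = 0, x_2* = 8.2857.

x_1* = 0, x_2* = 8.2857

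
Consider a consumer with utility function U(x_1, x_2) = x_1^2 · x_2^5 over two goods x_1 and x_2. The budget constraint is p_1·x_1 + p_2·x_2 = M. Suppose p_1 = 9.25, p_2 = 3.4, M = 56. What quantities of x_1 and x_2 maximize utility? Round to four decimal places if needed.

x_1* = 1.7297, x_2* = 11.7647

MU_x_1/MU_x_2 = (2·x_2)/(5·x_1); tangency sets this equal to p_1/p_2.
Rearranging, p_2·x_2 = (5/2)·p_1·x_1. Substituting into the budget gives p_1·x_1·(1 + (5/2)) = M.
Demand: x_1*(p_1,p_2,M) = 2/7·M/p_1 and x_2* = 5/7·M/p_2.
At p_1=9.25, p_2=3.4, M=56: x_1* = 2/7·56/9.25 = 1.7297, x_2* = 11.7647.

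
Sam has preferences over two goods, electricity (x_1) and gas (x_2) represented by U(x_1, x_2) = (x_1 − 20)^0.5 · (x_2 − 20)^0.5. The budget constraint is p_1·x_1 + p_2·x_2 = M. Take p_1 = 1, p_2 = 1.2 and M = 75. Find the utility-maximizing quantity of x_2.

Let x_1' = x_1−20, x_2' = x_2−20. MRS = x_2'/x_1' = p_1/p_2.
After buying the subsistence bundle (20, 20), a share 0.5 of the remaining income goes to x_1: x_1* = 20 + 0.5·(M − 20p_1 − 20p_2)/p_1.
Discretionary income = 75 − 20·1 − 20·1.2 = 31; x_2* = 20 + 0.5·31/1.2 = 32.9167.

x_2* = 32.9167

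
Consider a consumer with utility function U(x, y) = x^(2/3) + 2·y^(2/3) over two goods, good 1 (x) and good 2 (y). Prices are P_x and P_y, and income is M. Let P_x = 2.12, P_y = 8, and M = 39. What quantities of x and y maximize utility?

From the CES first-order condition, (1/2)·(y/x)^(1/3) = P_x/P_y.
Solve for the ratio: y/x = [2·P_x/P_y]^(3).
With the ratio pinned down, the budget gives x* = M/(P_x + P_y·(y/x)) and y* = (y/x)·x*.
Numerically y/x = 0.148877, so x* = 39/(2.12 + 8·0.148877) = 11.7789 and y* = 0.148877·11.7789 = 1.7536.

x* = 11.7789, y* = 1.7536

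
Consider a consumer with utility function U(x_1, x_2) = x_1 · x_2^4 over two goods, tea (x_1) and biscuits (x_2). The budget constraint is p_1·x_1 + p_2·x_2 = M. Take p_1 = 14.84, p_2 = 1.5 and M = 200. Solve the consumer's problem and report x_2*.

x_2* = 106.6667

At p_1=14.84, p_2=1.5, M=200: x_2* = 0.8·200/1.5 = 106.6667.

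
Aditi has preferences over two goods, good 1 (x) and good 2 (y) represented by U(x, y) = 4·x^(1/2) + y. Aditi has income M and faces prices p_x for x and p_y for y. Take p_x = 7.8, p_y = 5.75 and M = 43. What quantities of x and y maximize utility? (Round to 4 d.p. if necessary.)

x* = 2.1737, y* = 4.5295

Solve: √x = 2·p_y/p_x, so x*(p_x,p_y) = (2·p_y/p_x)², and y* = (M − p_x·x*)/p_y.
Plugging in: x* = (2·5.75/7.8)² = 2.1737, y* = 4.5295.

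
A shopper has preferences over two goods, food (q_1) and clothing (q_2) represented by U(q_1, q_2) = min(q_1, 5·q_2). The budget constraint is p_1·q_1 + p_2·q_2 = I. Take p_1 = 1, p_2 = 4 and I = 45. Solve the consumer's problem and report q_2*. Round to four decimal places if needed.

Leontief preferences: the optimum is at the kink where q_1/5 = q_2/1, i.e. q_2 = (1/5)·q_1.
Budget: p_1·q_1 + p_2·(1/5)·q_1 = I, so (5·p_1 + p_2)·q_1 = 5·I.
Demand: q_1*(p_1,p_2,I) = 5·I/(5·p_1 + p_2), q_2* = I/(5·p_1 + p_2).
Here 5·1 + 4 = 9, giving q_2* = 5.

q_2* = 5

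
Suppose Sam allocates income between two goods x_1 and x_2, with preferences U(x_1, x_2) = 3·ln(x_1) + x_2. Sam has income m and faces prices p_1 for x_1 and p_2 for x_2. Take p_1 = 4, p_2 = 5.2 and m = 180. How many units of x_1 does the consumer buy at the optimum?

x_1* = 3.9

Set MRS = p_1/p_2: (3/x_1)/1 = p_1/p_2.
So x_1*(p_1,p_2) = 3·p_2/p_1, independent of income; and x_2* = (m − 3·p_2)/p_2.
At the given prices: x_1* = 3·5.2/4 = 3.9.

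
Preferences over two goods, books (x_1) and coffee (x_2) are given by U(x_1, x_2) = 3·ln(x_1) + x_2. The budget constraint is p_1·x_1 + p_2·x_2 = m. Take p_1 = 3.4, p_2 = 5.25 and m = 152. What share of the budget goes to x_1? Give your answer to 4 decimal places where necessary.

share on x_1 = 0.1036

MU_x_1 = 3/x_1, MU_x_2 = 1. Tangency: 3/x_1 = p_1/p_2.
So x_1*(p_1,p_2) = 3·p_2/p_1, independent of income; and x_2* = (m − 3·p_2)/p_2.
At the given prices: x_1* = 3·5.25/3.4 = 4.6324, and x_2* = 25.9524.
Expenditure on x_1: 3.4·4.6324 = 15.75; share = 0.1036.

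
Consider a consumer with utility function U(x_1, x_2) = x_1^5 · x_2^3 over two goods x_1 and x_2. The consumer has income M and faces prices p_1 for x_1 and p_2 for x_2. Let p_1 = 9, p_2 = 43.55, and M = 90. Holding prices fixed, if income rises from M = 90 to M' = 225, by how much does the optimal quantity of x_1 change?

Tangency: MRS = (5/3)·x_2/x_1 = p_1/p_2.
Rearranging, p_2·x_2 = (3/5)·p_1·x_1. Substituting into the budget gives p_1·x_1·(1 + (3/5)) = M.
Demand: x_1*(p_1,p_2,M) = 0.625·M/p_1 and x_2* = 0.375·M/p_2.
At p_1=9, p_2=43.55, M=90: x_1* = 0.625·90/9 = 6.25.
At M' = 225: x_1* = 15.625. Change: 15.625 − 6.25 = 9.375.

Δx_1* = 9.375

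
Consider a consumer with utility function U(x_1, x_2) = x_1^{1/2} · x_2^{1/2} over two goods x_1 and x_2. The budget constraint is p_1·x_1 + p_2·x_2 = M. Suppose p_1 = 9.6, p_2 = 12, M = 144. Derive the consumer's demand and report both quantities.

MU_x_1/MU_x_2 = (0.5·x_2)/(0.5·x_1); tangency sets this equal to p_1/p_2.
So 0.5·p_2·x_2 = 0.5·p_1·x_1; combined with the budget, a share 0.5 of income goes to x_1.
Demand: x_1*(p_1,p_2,M) = 0.5·M/p_1 and x_2* = 0.5·M/p_2.
At p_1=9.6, p_2=12, M=144: x_1* = 0.5·144/9.6 = 7.5, x_2* = 6.

x_1* = 7.5, x_2* = 6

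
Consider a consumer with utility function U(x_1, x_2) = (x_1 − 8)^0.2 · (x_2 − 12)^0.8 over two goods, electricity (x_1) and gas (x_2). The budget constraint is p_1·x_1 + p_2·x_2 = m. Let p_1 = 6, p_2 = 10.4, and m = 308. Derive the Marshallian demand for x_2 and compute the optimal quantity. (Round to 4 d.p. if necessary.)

This is Cobb-Douglas in (x_1−8, x_2−12): tangency gives 0.2·p_2·(x_2−12) = 0.8·p_1·(x_1−8).
After buying the subsistence bundle (8, 12), a share 0.2 of the remaining income goes to x_1: x_1* = 8 + 0.2·(m − 8p_1 − 12p_2)/p_1.
Discretionary income = 308 − 8·6 − 12·10.4 = 135.2; x_2* = 12 + 0.8·135.2/10.4 = 22.4.

x_2* = 22.4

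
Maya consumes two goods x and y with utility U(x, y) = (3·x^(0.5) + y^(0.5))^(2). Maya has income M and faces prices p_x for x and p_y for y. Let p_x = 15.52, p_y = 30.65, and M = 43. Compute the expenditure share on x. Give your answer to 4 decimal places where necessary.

MRS = MU_x/MU_y = 3·(y/x)^(0.5). Set equal to p_x/p_y.
Solve for the ratio: y/x = [(1/3)·p_x/p_y]^(2).
With the ratio pinned down, the budget gives x* = M/(p_x + p_y·(y/x)) and y* = (y/x)·x*.
Numerically y/x = 0.028489, so x* = 43/(15.52 + 30.65·0.028489) = 2.623 and y* = 0.028489·2.623 = 0.0747.
Expenditure on x: 15.52·2.623 = 40.7096; share = 0.9467.

share on x = 0.9467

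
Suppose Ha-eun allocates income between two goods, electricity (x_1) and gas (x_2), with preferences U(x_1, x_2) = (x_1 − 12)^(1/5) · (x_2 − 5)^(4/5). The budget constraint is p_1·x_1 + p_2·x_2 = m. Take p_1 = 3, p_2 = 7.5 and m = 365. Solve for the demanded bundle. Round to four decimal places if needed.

x_1* = 31.4333, x_2* = 36.0933

MRS = (1/4)·(x_2−5)/(x_1−12). Tangency with p_1/p_2 gives x_2−5 = 4·(p_1/p_2)·(x_1−12).
After buying the subsistence bundle (12, 5), a share 0.2 of the remaining income goes to x_1: x_1* = 12 + 0.2·(m − 12p_1 − 5p_2)/p_1.
Discretionary income = 365 − 12·3 − 5·7.5 = 291.5; x_1* = 12 + 0.2·291.5/3 = 31.4333; x_2* = 5 + 0.8·291.5/7.5 = 36.0933.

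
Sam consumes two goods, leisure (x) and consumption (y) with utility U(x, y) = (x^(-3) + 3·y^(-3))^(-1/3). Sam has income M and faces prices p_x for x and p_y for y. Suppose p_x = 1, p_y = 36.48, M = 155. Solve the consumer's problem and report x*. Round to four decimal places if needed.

x* = 7.548

MRS = MU_x/MU_y = (1/3)·(y/x)^(4). Set equal to p_x/p_y.
Solve for the ratio: y/x = [3·p_x/p_y]^(0.25).
Substitute y = (y/x)·x into the budget: x* = M/(p_x + p_y·(y/x)).
Numerically y/x = 0.535509, so x* = 155/(1 + 36.48·0.535509) = 7.548.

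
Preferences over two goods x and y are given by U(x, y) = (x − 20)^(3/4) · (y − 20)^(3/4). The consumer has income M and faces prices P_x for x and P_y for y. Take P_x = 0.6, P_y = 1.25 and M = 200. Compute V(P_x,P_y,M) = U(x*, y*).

This is Cobb-Douglas in (x−20, y−20): tangency gives 0.75·P_y·(y−20) = 0.75·P_x·(x−20).
Substituting into the budget: x* = 20 + 0.5·(M − 20·P_x − 20·P_y)/P_x, and y* = 20 + 0.5·(…)/P_y.
Discretionary income = 200 − 20·0.6 − 20·1.25 = 163; x* = 20 + 0.5·163/0.6 = 155.8333; y* = 20 + 0.5·163/1.25 = 85.2.
Utility at the optimum: U(155.8333, 85.2) = 912.9363.

V = 912.9363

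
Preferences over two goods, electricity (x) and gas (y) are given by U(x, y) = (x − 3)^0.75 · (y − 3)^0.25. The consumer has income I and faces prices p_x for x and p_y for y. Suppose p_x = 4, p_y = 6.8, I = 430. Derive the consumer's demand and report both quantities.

Let x' = x−3, y' = y−3. MRS = 3·y'/x' = p_x/p_y.
Substituting into the budget: x* = 3 + 0.75·(I − 3·p_x − 3·p_y)/p_x, and y* = 3 + 0.25·(…)/p_y.
Discretionary income = 430 − 3·4 − 3·6.8 = 397.6; x* = 3 + 0.75·397.6/4 = 77.55; y* = 3 + 0.25·397.6/6.8 = 17.6176.

x* = 77.55, y* = 17.6176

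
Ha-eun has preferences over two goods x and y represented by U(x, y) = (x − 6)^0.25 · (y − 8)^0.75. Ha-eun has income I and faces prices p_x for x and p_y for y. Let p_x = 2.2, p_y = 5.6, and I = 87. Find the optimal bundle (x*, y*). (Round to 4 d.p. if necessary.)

x* = 9.2955, y* = 11.8839

Let x' = x−6, y' = y−8. MRS = (1/3)·y'/x' = p_x/p_y.
After buying the subsistence bundle (6, 8), a share 0.25 of the remaining income goes to x: x* = 6 + 0.25·(I − 6p_x − 8p_y)/p_x.
Discretionary income = 87 − 6·2.2 − 8·5.6 = 29; x* = 6 + 0.25·29/2.2 = 9.2955; y* = 8 + 0.75·29/5.6 = 11.8839.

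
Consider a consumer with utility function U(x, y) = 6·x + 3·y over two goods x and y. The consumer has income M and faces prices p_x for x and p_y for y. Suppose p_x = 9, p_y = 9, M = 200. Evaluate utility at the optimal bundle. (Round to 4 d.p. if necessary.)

V = 133.3333

Perfect substitutes: compare marginal utility per dollar. 6/p_x vs 3/p_y → 0.6667 vs 0.3333.
x gives more utility per dollar, so spend all income on x: x* = M/p_x, y* = 0.
Numerically: x* = 22.2222, y* = 0.
Utility at the optimum: U(22.2222, 0) = 133.3333.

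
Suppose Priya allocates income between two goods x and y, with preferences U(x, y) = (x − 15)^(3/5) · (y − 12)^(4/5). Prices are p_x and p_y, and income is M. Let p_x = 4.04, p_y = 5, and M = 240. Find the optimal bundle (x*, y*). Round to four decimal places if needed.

This is Cobb-Douglas in (x−15, y−12): tangency gives 0.6·p_y·(y−12) = 0.8·p_x·(x−15).
After buying the subsistence bundle (15, 12), a share 3/7 of the remaining income goes to x: x* = 15 + 3/7·(M − 15p_x − 12p_y)/p_x.
Discretionary income = 240 − 15·4.04 − 12·5 = 119.4; x* = 15 + 3/7·119.4/4.04 = 27.6662; y* = 12 + 4/7·119.4/5 = 25.6457.

x* = 27.6662, y* = 25.6457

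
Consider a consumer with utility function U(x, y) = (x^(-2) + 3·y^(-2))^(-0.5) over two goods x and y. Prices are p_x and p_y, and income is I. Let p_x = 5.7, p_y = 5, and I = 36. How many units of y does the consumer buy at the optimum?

y* = 4.0987

MRS = MU_x/MU_y = (1/3)·(y/x)^(3). Set equal to p_x/p_y.
Solve for the ratio: y/x = [3·p_x/p_y]^(1/3).
With the ratio pinned down, the budget gives x* = I/(p_x + p_y·(y/x)) and y* = (y/x)·x*.
Numerically y/x = 1.506637, so x* = 36/(5.7 + 5·1.506637) = 2.7204 and y* = 1.506637·2.7204 = 4.0987.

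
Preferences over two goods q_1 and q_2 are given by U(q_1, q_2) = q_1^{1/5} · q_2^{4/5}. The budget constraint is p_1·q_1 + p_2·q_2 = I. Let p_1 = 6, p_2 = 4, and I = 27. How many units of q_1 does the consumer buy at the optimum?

The MRS is (1/4)·q_2/q_1. Set MRS = p_1/p_2.
So 0.2·p_2·q_2 = 0.8·p_1·q_1; combined with the budget, a share 0.2 of income goes to q_1.
Demand: q_1*(p_1,p_2,I) = 0.2·I/p_1 and q_2* = 0.8·I/p_2.
At p_1=6, p_2=4, I=27: q_1* = 0.2·27/6 = 0.9.

q_1* = 0.9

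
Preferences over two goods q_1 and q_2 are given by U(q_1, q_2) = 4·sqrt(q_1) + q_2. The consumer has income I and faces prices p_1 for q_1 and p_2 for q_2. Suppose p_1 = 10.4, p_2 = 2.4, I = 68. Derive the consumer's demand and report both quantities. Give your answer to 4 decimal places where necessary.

Utility is quasi-linear in q_2; the FOC for q_1 is 2/√q_1 = p_1/p_2.
Solve: √q_1 = 2·p_2/p_1, so q_1*(p_1,p_2) = (2·p_2/p_1)², and q_2* = (I − p_1·q_1*)/p_2.
Plugging in: q_1* = (2·2.4/10.4)² = 0.213, q_2* = 27.4103.

q_1* = 0.213, q_2* = 27.4103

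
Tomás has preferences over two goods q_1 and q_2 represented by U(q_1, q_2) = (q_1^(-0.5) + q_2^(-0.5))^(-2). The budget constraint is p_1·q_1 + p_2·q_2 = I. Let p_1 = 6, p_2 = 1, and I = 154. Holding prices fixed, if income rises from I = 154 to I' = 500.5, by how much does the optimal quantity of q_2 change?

Δq_2* = 122.9979

MU_q_1 ∝ q_1^(-1.5), MU_q_2 ∝ q_2^(-1.5), so MRS = (q_2/q_1)^(1.5) = p_1/p_2.
Hence q_2/q_1 = (p_1/p_2)^(1/(1.5)), i.e. raised to the 2/3 power.
Substitute q_2 = (q_2/q_1)·q_1 into the budget: q_1* = I/(p_1 + p_2·(q_2/q_1)).
Numerically q_2/q_1 = 3.301927, so q_1* = 154/(6 + 1·3.301927) = 16.5557 and q_2* = 3.301927·16.5557 = 54.6657.
At I' = 500.5: q_2* = 177.6637. Change: 177.6637 − 54.6657 = 122.9979.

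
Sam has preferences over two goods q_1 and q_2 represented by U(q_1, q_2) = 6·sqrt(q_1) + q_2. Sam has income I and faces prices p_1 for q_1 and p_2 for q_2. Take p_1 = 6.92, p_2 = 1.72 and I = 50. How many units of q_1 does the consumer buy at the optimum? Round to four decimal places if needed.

Set MRS = p_1/p_2: 3·q_1^(−1/2) = p_1/p_2.
Solve: √q_1 = 3·p_2/p_1, so q_1*(p_1,p_2) = (3·p_2/p_1)², and q_2* = (I − p_1·q_1*)/p_2.
Plugging in: q_1* = (3·1.72/6.92)² = 0.556.

q_1* = 0.556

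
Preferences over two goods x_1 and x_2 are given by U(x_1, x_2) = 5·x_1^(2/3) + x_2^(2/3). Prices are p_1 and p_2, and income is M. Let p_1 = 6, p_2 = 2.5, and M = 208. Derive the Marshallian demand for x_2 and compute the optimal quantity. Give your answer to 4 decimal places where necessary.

x_2* = 3.665

MRS = MU_x_1/MU_x_2 = 5·(x_2/x_1)^(1/3). Set equal to p_1/p_2.
Hence x_2/x_1 = ((1/5)·p_1/p_2)^(1/(1/3)), i.e. raised to the 3 power.
With the ratio pinned down, the budget gives x_1* = M/(p_1 + p_2·(x_2/x_1)) and x_2* = (x_2/x_1)·x_1*.
Numerically x_2/x_1 = 0.110592, so x_1* = 208/(6 + 2.5·0.110592) = 33.1396 and x_2* = 0.110592·33.1396 = 3.665.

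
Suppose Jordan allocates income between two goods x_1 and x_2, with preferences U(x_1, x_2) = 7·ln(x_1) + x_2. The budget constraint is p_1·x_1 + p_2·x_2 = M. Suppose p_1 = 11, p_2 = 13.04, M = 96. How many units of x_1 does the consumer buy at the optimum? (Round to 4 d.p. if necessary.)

x_1* = 8.2982

MU_x_1 = 7/x_1, MU_x_2 = 1. Tangency: 7/x_1 = p_1/p_2.
So x_1*(p_1,p_2) = 7·p_2/p_1, independent of income; and x_2* = (M − 7·p_2)/p_2.
At the given prices: x_1* = 7·13.04/11 = 8.2982.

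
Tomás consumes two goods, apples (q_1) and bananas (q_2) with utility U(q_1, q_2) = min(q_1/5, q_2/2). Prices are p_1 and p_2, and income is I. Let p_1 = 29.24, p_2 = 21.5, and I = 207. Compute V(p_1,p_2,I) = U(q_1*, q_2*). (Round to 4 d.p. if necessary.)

V = 1.0941

With perfect complements, no substitution: consume in ratio q_1:q_2 = 5:2.
Budget: p_1·q_1 + p_2·(2/5)·q_1 = I, so (5·p_1 + 2·p_2)·q_1 = 5·I.
Demand: q_1*(p_1,p_2,I) = 5·I/(5·p_1 + 2·p_2), q_2* = 2·I/(5·p_1 + 2·p_2).
Here 5·29.24 + 2·21.5 = 189.2, giving q_1* = 5.4704 and q_2* = 2.1882.
Utility at the optimum: U(5.4704, 2.1882) = 1.0941.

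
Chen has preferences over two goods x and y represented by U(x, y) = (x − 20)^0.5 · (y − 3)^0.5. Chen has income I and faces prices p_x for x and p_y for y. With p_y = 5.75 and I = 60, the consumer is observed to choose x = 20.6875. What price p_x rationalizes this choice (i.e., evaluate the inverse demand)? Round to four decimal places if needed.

p_x = 2

Let x' = x−20, y' = y−3. MRS = y'/x' = p_x/p_y.
After buying the subsistence bundle (20, 3), a share 0.5 of the remaining income goes to x: x* = 20 + 0.5·(I − 20p_x − 3p_y)/p_x.
Set x* = 20.6875 in the demand function and solve for p_x: p_x = 2.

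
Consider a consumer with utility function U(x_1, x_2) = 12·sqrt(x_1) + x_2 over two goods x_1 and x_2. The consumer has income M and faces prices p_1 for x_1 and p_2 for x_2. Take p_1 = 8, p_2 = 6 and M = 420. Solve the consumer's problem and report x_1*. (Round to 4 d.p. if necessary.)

x_1* = 20.25

Plugging in: x_1* = (6·6/8)² = 20.25.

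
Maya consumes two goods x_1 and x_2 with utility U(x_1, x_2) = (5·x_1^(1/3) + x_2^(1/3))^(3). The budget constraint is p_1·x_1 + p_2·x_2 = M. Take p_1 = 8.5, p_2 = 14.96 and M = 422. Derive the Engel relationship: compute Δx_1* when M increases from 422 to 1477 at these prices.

From the CES first-order condition, 5·(x_2/x_1)^(2/3) = p_1/p_2.
Solve for the ratio: x_2/x_1 = [(1/5)·p_1/p_2]^(1.5).
With the ratio pinned down, the budget gives x_1* = M/(p_1 + p_2·(x_2/x_1)) and x_2* = (x_2/x_1)·x_1*.
Numerically x_2/x_1 = 0.038307, so x_1* = 422/(8.5 + 14.96·0.038307) = 46.5113.
At M' = 1477: x_1* = 162.7894. Change: 162.7894 − 46.5113 = 116.2782.

Δx_1* = 116.2782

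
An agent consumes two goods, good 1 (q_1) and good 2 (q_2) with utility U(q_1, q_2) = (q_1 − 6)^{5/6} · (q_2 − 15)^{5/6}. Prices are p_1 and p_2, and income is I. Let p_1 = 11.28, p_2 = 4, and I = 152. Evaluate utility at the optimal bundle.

V = 2.6889

Let q_1' = q_1−6, q_2' = q_2−15. MRS = q_2'/q_1' = p_1/p_2.
Substituting into the budget: q_1* = 6 + 0.5·(I − 6·p_1 − 15·p_2)/p_1, and q_2* = 15 + 0.5·(…)/p_2.
Discretionary income = 152 − 6·11.28 − 15·4 = 24.32; q_1* = 6 + 0.5·24.32/11.28 = 7.078; q_2* = 15 + 0.5·24.32/4 = 18.04.
Utility at the optimum: U(7.078, 18.04) = 2.6889.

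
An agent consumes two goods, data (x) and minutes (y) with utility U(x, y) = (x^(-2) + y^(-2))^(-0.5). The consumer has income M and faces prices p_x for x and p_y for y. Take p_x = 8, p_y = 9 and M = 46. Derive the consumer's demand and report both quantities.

MU_x ∝ x^(-3), MU_y ∝ y^(-3), so MRS = (y/x)^(3) = p_x/p_y.
Solve for the ratio: y/x = [p_x/p_y]^(1/3).
Substitute y = (y/x)·x into the budget: x* = M/(p_x + p_y·(y/x)).
Numerically y/x = 0.9615, so x* = 46/(8 + 9·0.9615) = 2.7622 and y* = 0.9615·2.7622 = 2.6558.

x* = 2.7622, y* = 2.6558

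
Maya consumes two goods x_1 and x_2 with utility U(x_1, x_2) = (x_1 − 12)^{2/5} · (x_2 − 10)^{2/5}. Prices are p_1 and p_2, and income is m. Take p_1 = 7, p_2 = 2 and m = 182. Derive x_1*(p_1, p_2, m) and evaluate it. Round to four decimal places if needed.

This is Cobb-Douglas in (x_1−12, x_2−10): tangency gives 0.4·p_2·(x_2−10) = 0.4·p_1·(x_1−12).
Substituting into the budget: x_1* = 12 + 0.5·(m − 12·p_1 − 10·p_2)/p_1, and x_2* = 10 + 0.5·(…)/p_2.
Discretionary income = 182 − 12·7 − 10·2 = 78; x_1* = 12 + 0.5·78/7 = 17.5714.

x_1* = 17.5714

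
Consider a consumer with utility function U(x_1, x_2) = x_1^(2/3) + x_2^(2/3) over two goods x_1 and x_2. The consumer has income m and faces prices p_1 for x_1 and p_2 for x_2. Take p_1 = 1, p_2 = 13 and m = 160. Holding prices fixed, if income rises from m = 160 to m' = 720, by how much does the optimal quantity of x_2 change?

Δx_2* = 0.2534

With the ratio pinned down, the budget gives x_1* = m/(p_1 + p_2·(x_2/x_1)) and x_2* = (x_2/x_1)·x_1*.
Numerically x_2/x_1 = 0.000455, so x_1* = 160/(1 + 13·0.000455) = 159.0588 and x_2* = 0.000455·159.0588 = 0.0724.
At m' = 720: x_2* = 0.3258. Change: 0.3258 − 0.0724 = 0.2534.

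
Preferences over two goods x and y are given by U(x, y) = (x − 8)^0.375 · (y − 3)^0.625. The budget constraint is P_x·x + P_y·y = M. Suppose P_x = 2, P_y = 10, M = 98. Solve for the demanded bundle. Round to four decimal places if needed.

MRS = (3/5)·(y−3)/(x−8). Tangency with P_x/P_y gives y−3 = (5/3)·(P_x/P_y)·(x−8).
Substituting into the budget: x* = 8 + 0.375·(M − 8·P_x − 3·P_y)/P_x, and y* = 3 + 0.625·(…)/P_y.
Discretionary income = 98 − 8·2 − 3·10 = 52; x* = 8 + 0.375·52/2 = 17.75; y* = 3 + 0.625·52/10 = 6.25.

x* = 17.75, y* = 6.25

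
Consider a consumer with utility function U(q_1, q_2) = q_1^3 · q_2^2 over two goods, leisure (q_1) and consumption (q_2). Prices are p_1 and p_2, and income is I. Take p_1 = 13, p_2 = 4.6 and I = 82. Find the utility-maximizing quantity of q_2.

MU_q_1/MU_q_2 = (3·q_2)/(2·q_1); tangency sets this equal to p_1/p_2.
So 3·p_2·q_2 = 2·p_1·q_1; combined with the budget, a share 0.6 of income goes to q_1.
Demand: q_1*(p_1,p_2,I) = 0.6·I/p_1 and q_2* = 0.4·I/p_2.
At p_1=13, p_2=4.6, I=82: q_2* = 0.4·82/4.6 = 7.1304.

q_2* = 7.1304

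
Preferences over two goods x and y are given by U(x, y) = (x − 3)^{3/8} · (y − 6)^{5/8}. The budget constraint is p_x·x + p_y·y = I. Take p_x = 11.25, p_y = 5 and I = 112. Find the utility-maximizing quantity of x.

x* = 4.6083

Let x' = x−3, y' = y−6. MRS = (3/5)·y'/x' = p_x/p_y.
Substituting into the budget: x* = 3 + 0.375·(I − 3·p_x − 6·p_y)/p_x, and y* = 6 + 0.625·(…)/p_y.
Discretionary income = 112 − 3·11.25 − 6·5 = 48.25; x* = 3 + 0.375·48.25/11.25 = 4.6083.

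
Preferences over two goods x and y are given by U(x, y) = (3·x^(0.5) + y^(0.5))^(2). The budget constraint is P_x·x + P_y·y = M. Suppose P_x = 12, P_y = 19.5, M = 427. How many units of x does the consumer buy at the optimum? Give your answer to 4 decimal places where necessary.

MU_x ∝ 3·x^(-0.5), MU_y ∝ y^(-0.5), so MRS = 3·(y/x)^(0.5) = P_x/P_y.
Hence y/x = ((1/3)·P_x/P_y)^(1/(0.5)), i.e. raised to the 2 power.
Substitute y = (y/x)·x into the budget: x* = M/(P_x + P_y·(y/x)).
Numerically y/x = 0.042078, so x* = 427/(12 + 19.5·0.042078) = 33.306.

x* = 33.306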